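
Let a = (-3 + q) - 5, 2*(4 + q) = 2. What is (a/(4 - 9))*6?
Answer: 66/5 ≈ 13.200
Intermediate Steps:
q = -3 (q = -4 + (½)*2 = -4 + 1 = -3)
a = -11 (a = (-3 - 3) - 5 = -6 - 5 = -11)
(a/(4 - 9))*6 = -11/(4 - 9)*6 = -11/(-5)*6 = -11*(-⅕)*6 = (11/5)*6 = 66/5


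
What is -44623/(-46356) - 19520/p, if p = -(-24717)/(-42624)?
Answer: 12856748105857/381927084 ≈ 33663.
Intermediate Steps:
p = -8239/14208 (p = -(-24717)*(-1)/42624 = -1*8239/14208 = -8239/14208 ≈ -0.57988)
-44623/(-46356) - 19520/p = -44623/(-46356) - 19520/(-8239/14208) = -44623*(-1/46356) - 19520*(-14208/8239) = 44623/46356 + 277340160/8239 = 12856748105857/381927084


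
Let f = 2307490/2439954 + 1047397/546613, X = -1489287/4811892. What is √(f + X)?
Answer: √81113494390480735721400206068029173/178268645833806594 ≈ 1.5976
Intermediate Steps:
X = -496429/1603964 (X = -1489287*1/4811892 = -496429/1603964 ≈ -0.30950)
f = 1908452265554/666855287901 (f = 2307490*(1/2439954) + 1047397*(1/546613) = 1153745/1219977 + 1047397/546613 = 1908452265554/666855287901 ≈ 2.8619)
√(f + X) = √(1908452265554/666855287901 - 496429/1603964) = √(2730042425949650527/1069611875002839564) = √81113494390480735721400206068029173/178268645833806594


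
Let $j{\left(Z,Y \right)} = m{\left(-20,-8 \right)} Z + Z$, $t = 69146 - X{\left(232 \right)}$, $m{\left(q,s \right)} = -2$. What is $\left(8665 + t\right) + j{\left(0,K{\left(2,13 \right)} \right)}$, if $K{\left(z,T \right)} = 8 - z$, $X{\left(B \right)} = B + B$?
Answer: $77347$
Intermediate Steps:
$X{\left(B \right)} = 2 B$
$t = 68682$ ($t = 69146 - 2 \cdot 232 = 69146 - 464 = 68682$)
$j{\left(Z,Y \right)} = - Z$ ($j{\left(Z,Y \right)} = - 2 Z + Z = - Z$)
$\left(8665 + t\right) + j{\left(0,K{\left(2,13 \right)} \right)} = \left(8665 + 68682\right) - 0 = 77347 + 0 = 77347$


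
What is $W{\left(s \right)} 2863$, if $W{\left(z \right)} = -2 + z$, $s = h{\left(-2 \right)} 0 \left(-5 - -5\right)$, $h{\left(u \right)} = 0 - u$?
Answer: $-5726$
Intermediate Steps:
$h{\left(u \right)} = - u$
$s = 0$ ($s = \left(-1\right) \left(-2\right) 0 \left(-5 - -5\right) = 2 \cdot 0 \left(-5 + 5\right) = 0 \cdot 0 = 0$)
$W{\left(s \right)} 2863 = \left(-2 + 0\right) 2863 = \left(-2\right) 2863 = -5726$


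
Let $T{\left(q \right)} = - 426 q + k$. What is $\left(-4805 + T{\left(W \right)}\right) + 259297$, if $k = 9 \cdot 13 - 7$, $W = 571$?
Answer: $11356$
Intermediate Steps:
$k = 110$ ($k = 117 - 7 = 110$)
$T{\left(q \right)} = 110 - 426 q$ ($T{\left(q \right)} = - 426 q + 110 = 110 - 426 q$)
$\left(-4805 + T{\left(W \right)}\right) + 259297 = \left(-4805 + \left(110 - 243246\right)\right) + 259297 = \left(-4805 - 243136\right) + 259297 = -247941 + 259297 = 11356$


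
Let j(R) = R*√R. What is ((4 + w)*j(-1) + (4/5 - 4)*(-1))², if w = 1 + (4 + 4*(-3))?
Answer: 31/25 + 96*I/5 ≈ 1.24 + 19.2*I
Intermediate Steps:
j(R) = R^(3/2)
w = -7 (w = 1 + (4 - 12) = 1 - 8 = -7)
((4 + w)*j(-1) + (4/5 - 4)*(-1))² = ((4 - 7)*(-1)^(3/2) + (4/5 - 4)*(-1))² = (-(-3)*I + (4*(⅕) - 4)*(-1))² = (3*I + (⅘ - 4)*(-1))² = (3*I - 16/5*(-1))² = (3*I + 16/5)² = (16/5 + 3*I)²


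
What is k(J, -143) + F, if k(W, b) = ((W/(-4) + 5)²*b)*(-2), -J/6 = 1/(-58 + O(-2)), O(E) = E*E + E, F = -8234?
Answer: -7278041/6272 ≈ -1160.4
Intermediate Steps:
O(E) = E + E² (O(E) = E² + E = E + E²)
J = 3/28 (J = -6/(-58 - 2*(1 - 2)) = -6/(-58 - 2*(-1)) = -6/(-58 + 2) = -6/(-56) = -6*(-1/56) = 3/28 ≈ 0.10714)
k(W, b) = -2*b*(5 - W/4)² (k(W, b) = ((W*(-¼) + 5)²*b)*(-2) = ((-W/4 + 5)²*b)*(-2) = ((5 - W/4)²*b)*(-2) = (b*(5 - W/4)²)*(-2) = -2*b*(5 - W/4)²)
k(J, -143) + F = -⅛*(-143)*(-20 + 3/28)² - 8234 = -⅛*(-143)*(-557/28)² - 8234 = -⅛*(-143)*310249/784 - 8234 = 44365607/6272 - 8234 = -7278041/6272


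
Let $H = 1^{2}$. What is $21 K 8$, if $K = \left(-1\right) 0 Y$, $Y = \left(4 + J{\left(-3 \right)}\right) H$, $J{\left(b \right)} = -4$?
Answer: $0$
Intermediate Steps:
$H = 1$
$Y = 0$ ($Y = \left(4 - 4\right) 1 = 0 \cdot 1 = 0$)
$K = 0$ ($K = \left(-1\right) 0 \cdot 0 = 0 \cdot 0 = 0$)
$21 K 8 = 21 \cdot 0 \cdot 8 = 0 \cdot 8 = 0$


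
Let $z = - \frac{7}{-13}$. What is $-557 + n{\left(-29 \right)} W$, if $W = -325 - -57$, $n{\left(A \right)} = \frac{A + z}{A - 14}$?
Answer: $- \frac{410523}{559} \approx -734.39$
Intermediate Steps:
$z = \frac{7}{13}$ ($z = \left(-7\right) \left(- \frac{1}{13}\right) = \frac{7}{13} \approx 0.53846$)
$n{\left(A \right)} = \frac{\frac{7}{13} + A}{-14 + A}$ ($n{\left(A \right)} = \frac{A + \frac{7}{13}}{A - 14} = \frac{\frac{7}{13} + A}{-14 + A}$)
$W = -268$ ($W = -325 + 57 = -268$)
$-557 + n{\left(-29 \right)} W = -557 + \frac{\frac{7}{13} - 29}{-14 - 29} \left(-268\right) = -557 + \frac{1}{-43} \left(- \frac{370}{13}\right) \left(-268\right) = -557 + \left(- \frac{1}{43}\right) \left(- \frac{370}{13}\right) \left(-268\right) = -557 + \frac{370}{559} \left(-268\right) = -557 - \frac{99160}{559} = - \frac{410523}{559}$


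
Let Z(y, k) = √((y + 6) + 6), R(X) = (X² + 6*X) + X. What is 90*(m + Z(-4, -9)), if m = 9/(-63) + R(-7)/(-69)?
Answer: -90/7 + 180*√2 ≈ 241.70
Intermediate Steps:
R(X) = X² + 7*X
m = -⅐ (m = 9/(-63) - 7*(7 - 7)/(-69) = 9*(-1/63) - 7*0*(-1/69) = -⅐ + 0*(-1/69) = -⅐ + 0 = -⅐ ≈ -0.14286)
Z(y, k) = √(12 + y) (Z(y, k) = √((6 + y) + 6) = √(12 + y))
90*(m + Z(-4, -9)) = 90*(-⅐ + √(12 - 4)) = 90*(-⅐ + √8) = 90*(-⅐ + 2*√2) = -90/7 + 180*√2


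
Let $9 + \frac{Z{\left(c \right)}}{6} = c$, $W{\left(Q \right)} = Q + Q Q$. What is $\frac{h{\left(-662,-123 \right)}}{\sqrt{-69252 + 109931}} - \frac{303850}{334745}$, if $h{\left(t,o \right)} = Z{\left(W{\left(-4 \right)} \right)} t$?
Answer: $- \frac{60770}{66949} - \frac{11916 \sqrt{40679}}{40679} \approx -59.988$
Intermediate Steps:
$W{\left(Q \right)} = Q + Q^{2}$
$Z{\left(c \right)} = -54 + 6 c$
$h{\left(t,o \right)} = 18 t$ ($h{\left(t,o \right)} = \left(-54 + 6 \left(- 4 \left(1 - 4\right)\right)\right) t = \left(-54 + 6 \left(\left(-4\right) \left(-3\right)\right)\right) t = \left(-54 + 6 \cdot 12\right) t = \left(-54 + 72\right) t = 18 t$)
$\frac{h{\left(-662,-123 \right)}}{\sqrt{-69252 + 109931}} - \frac{303850}{334745} = \frac{18 \left(-662\right)}{\sqrt{-69252 + 109931}} - \frac{303850}{334745} = - \frac{11916}{\sqrt{40679}} - \frac{60770}{66949} = - 11916 \frac{\sqrt{40679}}{40679} - \frac{60770}{66949} = - \frac{11916 \sqrt{40679}}{40679} - \frac{60770}{66949} = - \frac{60770}{66949} - \frac{11916 \sqrt{40679}}{40679}$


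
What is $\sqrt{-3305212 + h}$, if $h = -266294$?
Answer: $177 i \sqrt{114} \approx 1889.8 i$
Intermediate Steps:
$\sqrt{-3305212 + h} = \sqrt{-3305212 - 266294} = \sqrt{-3571506} = 177 i \sqrt{114}$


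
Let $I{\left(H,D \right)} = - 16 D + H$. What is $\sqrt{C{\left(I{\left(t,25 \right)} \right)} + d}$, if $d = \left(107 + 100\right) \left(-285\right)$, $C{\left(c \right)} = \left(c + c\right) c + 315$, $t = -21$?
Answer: $\sqrt{295802} \approx 543.88$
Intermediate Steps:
$I{\left(H,D \right)} = H - 16 D$
$C{\left(c \right)} = 315 + 2 c^{2}$ ($C{\left(c \right)} = 2 c c + 315 = 2 c^{2} + 315 = 315 + 2 c^{2}$)
$d = -58995$ ($d = 207 \left(-285\right) = -58995$)
$\sqrt{C{\left(I{\left(t,25 \right)} \right)} + d} = \sqrt{\left(315 + 2 \left(-21 - 400\right)^{2}\right) - 58995} = \sqrt{\left(315 + 2 \left(-421\right)^{2}\right) - 58995} = \sqrt{\left(315 + 2 \cdot 177241\right) - 58995} = \sqrt{\left(315 + 354482\right) - 58995} = \sqrt{354797 - 58995} = \sqrt{295802}$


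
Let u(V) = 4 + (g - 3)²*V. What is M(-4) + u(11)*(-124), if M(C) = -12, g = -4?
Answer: -67344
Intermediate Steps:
u(V) = 4 + 49*V (u(V) = 4 + (-4 - 3)²*V = 4 + (-7)²*V = 4 + 49*V)
M(-4) + u(11)*(-124) = -12 + (4 + 49*11)*(-124) = -12 + (4 + 539)*(-124) = -12 + 543*(-124) = -12 - 67332 = -67344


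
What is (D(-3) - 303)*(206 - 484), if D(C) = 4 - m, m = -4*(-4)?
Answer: 87570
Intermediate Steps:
m = 16
D(C) = -12 (D(C) = 4 - 1*16 = 4 - 16 = -12)
(D(-3) - 303)*(206 - 484) = (-12 - 303)*(206 - 484) = -315*(-278) = 87570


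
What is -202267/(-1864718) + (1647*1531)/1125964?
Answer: 2464869043157/1049802669076 ≈ 2.3479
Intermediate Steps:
-202267/(-1864718) + (1647*1531)/1125964 = -202267*(-1/1864718) + 2521557*(1/1125964) = 202267/1864718 + 2521557/1125964 = 2464869043157/1049802669076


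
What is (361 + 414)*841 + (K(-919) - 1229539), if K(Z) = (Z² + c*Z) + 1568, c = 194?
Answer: 90079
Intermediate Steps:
K(Z) = 1568 + Z² + 194*Z (K(Z) = (Z² + 194*Z) + 1568 = 1568 + Z² + 194*Z)
(361 + 414)*841 + (K(-919) - 1229539) = (361 + 414)*841 + ((1568 + (-919)² + 194*(-919)) - 1229539) = 775*841 + ((1568 + 844561 - 178286) - 1229539) = 651775 + (667843 - 1229539) = 651775 - 561696 = 90079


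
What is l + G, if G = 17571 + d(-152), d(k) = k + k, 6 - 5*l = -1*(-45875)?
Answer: 40466/5 ≈ 8093.2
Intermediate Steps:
l = -45869/5 (l = 6/5 - (-1)*(-45875)/5 = 6/5 - 1/5*45875 = 6/5 - 9175 = -45869/5 ≈ -9173.8)
d(k) = 2*k
G = 17267 (G = 17571 + 2*(-152) = 17571 - 304 = 17267)
l + G = -45869/5 + 17267 = 40466/5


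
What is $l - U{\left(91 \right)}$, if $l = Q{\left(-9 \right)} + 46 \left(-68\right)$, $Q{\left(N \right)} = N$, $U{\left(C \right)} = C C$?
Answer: $-11418$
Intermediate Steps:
$U{\left(C \right)} = C^{2}$
$l = -3137$ ($l = -9 + 46 \left(-68\right) = -9 - 3128 = -3137$)
$l - U{\left(91 \right)} = -3137 - 91^{2} = -3137 - 8281 = -11418$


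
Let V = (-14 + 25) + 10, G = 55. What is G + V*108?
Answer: 2323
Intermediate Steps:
V = 21 (V = 11 + 10 = 21)
G + V*108 = 55 + 21*108 = 55 + 2268 = 2323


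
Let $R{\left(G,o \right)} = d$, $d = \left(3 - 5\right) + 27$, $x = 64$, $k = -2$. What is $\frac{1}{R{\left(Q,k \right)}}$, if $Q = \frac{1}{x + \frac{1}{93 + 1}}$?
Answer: $\frac{1}{25} \approx 0.04$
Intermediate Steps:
$Q = \frac{94}{6017}$ ($Q = \frac{1}{64 + \frac{1}{93 + 1}} = \frac{1}{64 + \frac{1}{94}} = \frac{1}{\frac{6017}{94}} = \frac{94}{6017} \approx 0.015622$)
$d = 25$ ($d = -2 + 27 = 25$)
$R{\left(G,o \right)} = 25$
$\frac{1}{R{\left(Q,k \right)}} = \frac{1}{25}$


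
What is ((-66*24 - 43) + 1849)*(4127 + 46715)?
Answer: 11286924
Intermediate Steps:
((-66*24 - 43) + 1849)*(4127 + 46715) = ((-1584 - 43) + 1849)*50842 = (-1627 + 1849)*50842 = 222*50842 = 11286924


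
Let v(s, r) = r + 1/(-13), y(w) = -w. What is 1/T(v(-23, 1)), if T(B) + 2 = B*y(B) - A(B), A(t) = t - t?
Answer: -169/482 ≈ -0.35062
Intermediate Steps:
A(t) = 0
v(s, r) = -1/13 + r (v(s, r) = r - 1/13 = -1/13 + r)
T(B) = -2 - B² (T(B) = -2 + (B*(-B) - 1*0) = -2 + (-B² + 0) = -2 - B²)
1/T(v(-23, 1)) = 1/(-2 - (-1/13 + 1)²) = 1/(-2 - (12/13)²) = 1/(-2 - 1*144/169) = 1/(-2 - 144/169) = 1/(-482/169) = -169/482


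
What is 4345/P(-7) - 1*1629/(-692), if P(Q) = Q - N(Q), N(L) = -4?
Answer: -3001853/2076 ≈ -1446.0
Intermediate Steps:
P(Q) = 4 + Q (P(Q) = Q - 1*(-4) = Q + 4 = 4 + Q)
4345/P(-7) - 1*1629/(-692) = 4345/(4 - 7) - 1*1629/(-692) = 4345/(-3) - 1629*(-1/692) = 4345*(-1/3) + 1629/692 = -4345/3 + 1629/692 = -3001853/2076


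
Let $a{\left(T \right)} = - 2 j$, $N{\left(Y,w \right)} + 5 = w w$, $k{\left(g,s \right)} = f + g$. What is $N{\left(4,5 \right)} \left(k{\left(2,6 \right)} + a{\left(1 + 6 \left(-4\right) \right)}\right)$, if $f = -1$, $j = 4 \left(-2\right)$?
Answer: $340$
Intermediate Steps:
$j = -8$
$k{\left(g,s \right)} = -1 + g$
$N{\left(Y,w \right)} = -5 + w^{2}$ ($N{\left(Y,w \right)} = -5 + w w = -5 + w^{2}$)
$a{\left(T \right)} = 16$ ($a{\left(T \right)} = \left(-2\right) \left(-8\right) = 16$)
$N{\left(4,5 \right)} \left(k{\left(2,6 \right)} + a{\left(1 + 6 \left(-4\right) \right)}\right) = \left(-5 + 5^{2}\right) \left(\left(-1 + 2\right) + 16\right) = \left(-5 + 25\right) \left(1 + 16\right) = 20 \cdot 17 = 340$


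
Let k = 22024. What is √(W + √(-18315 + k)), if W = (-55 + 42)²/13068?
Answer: √(507 + 39204*√3709)/198 ≈ 7.8048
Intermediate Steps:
W = 169/13068 (W = (-13)²*(1/13068) = 169*(1/13068) = 169/13068 ≈ 0.012932)
√(W + √(-18315 + k)) = √(169/13068 + √(-18315 + 22024)) = √(169/13068 + √3709)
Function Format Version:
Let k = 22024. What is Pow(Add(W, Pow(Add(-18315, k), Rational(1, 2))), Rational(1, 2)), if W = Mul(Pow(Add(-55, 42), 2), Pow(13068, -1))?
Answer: Mul(Rational(1, 198), Pow(Add(507, Mul(39204, Pow(3709, Rational(1, 2)))), Rational(1, 2))) ≈ 7.8048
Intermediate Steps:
W = Rational(169, 13068) (W = Mul(Pow(-13, 2), Rational(1, 13068)) = Mul(169, Rational(1, 13068)) = Rational(169, 13068) ≈ 0.012932)
Pow(Add(W, Pow(Add(-18315, k), Rational(1, 2))), Rational(1, 2)) = Pow(Add(Rational(169, 13068), Pow(Add(-18315, 22024), Rational(1, 2))), Rational(1, 2)) = Pow(Add(Rational(169, 13068), Pow(3709, Rational(1, 2))), Rational(1, 2))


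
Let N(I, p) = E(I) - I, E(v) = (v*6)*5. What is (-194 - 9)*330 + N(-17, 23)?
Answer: -67483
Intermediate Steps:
E(v) = 30*v (E(v) = (6*v)*5 = 30*v)
N(I, p) = 29*I (N(I, p) = 30*I - I = 29*I)
(-194 - 9)*330 + N(-17, 23) = (-194 - 9)*330 + 29*(-17) = -203*330 - 493 = -66990 - 493 = -67483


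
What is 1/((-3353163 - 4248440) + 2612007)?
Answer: -1/4989596 ≈ -2.0042e-7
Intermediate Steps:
1/((-3353163 - 4248440) + 2612007) = 1/(-7601603 + 2612007) = 1/(-4989596) = -1/4989596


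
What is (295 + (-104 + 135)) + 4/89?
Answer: 29018/89 ≈ 326.04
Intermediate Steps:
(295 + (-104 + 135)) + 4/89 = (295 + 31) + 4*(1/89) = 326 + 4/89 = 29018/89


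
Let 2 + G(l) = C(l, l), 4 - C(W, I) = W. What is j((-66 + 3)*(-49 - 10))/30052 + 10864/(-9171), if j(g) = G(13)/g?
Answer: -4086008681/3449262012 ≈ -1.1846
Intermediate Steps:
C(W, I) = 4 - W
G(l) = 2 - l (G(l) = -2 + (4 - l) = 2 - l)
j(g) = -11/g (j(g) = (2 - 1*13)/g = (2 - 13)/g = -11/g)
j((-66 + 3)*(-49 - 10))/30052 + 10864/(-9171) = -11*1/((-66 + 3)*(-49 - 10))/30052 + 10864/(-9171) = -11/((-63*(-59)))*(1/30052) + 10864*(-1/9171) = -11/3717*(1/30052) - 10864/9171 = -11*1/3717*(1/30052) - 10864/9171 = -11/3717*1/30052 - 10864/9171 = -1/10154844 - 10864/9171 = -4086008681/3449262012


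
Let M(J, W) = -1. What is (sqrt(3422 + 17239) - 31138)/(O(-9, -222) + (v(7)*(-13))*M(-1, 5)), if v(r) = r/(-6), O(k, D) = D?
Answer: 186828/1423 - 6*sqrt(20661)/1423 ≈ 130.69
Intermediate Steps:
v(r) = -r/6 (v(r) = r*(-1/6) = -r/6)
(sqrt(3422 + 17239) - 31138)/(O(-9, -222) + (v(7)*(-13))*M(-1, 5)) = (sqrt(3422 + 17239) - 31138)/(-222 + (-1/6*7*(-13))*(-1)) = (sqrt(20661) - 31138)/(-222 - 7/6*(-13)*(-1)) = (-31138 + sqrt(20661))/(-222 + (91/6)*(-1)) = (-31138 + sqrt(20661))/(-222 - 91/6) = (-31138 + sqrt(20661))/(-1423/6) = (-31138 + sqrt(20661))*(-6/1423) = 186828/1423 - 6*sqrt(20661)/1423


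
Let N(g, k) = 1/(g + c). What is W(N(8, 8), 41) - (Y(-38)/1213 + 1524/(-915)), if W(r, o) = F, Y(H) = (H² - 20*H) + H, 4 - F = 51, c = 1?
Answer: -17432781/369965 ≈ -47.120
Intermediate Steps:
F = -47 (F = 4 - 1*51 = 4 - 51 = -47)
Y(H) = H² - 19*H
N(g, k) = 1/(1 + g) (N(g, k) = 1/(g + 1) = 1/(1 + g))
W(r, o) = -47
W(N(8, 8), 41) - (Y(-38)/1213 + 1524/(-915)) = -47 - (-38*(-19 - 38)/1213 + 1524/(-915)) = -47 - (-38*(-57)*(1/1213) + 1524*(-1/915)) = -47 - (2166*(1/1213) - 508/305) = -47 - (2166/1213 - 508/305) = -47 - 1*44426/369965 = -47 - 44426/369965 = -17432781/369965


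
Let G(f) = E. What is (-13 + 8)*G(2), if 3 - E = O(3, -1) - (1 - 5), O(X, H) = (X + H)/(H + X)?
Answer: 10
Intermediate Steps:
O(X, H) = 1 (O(X, H) = (H + X)/(H + X) = 1)
E = -2 (E = 3 - (1 - (1 - 5)) = 3 - (1 - (-4)) = 3 - (1 - 1*(-4)) = 3 - (1 + 4) = 3 - 1*5 = 3 - 5 = -2)
G(f) = -2
(-13 + 8)*G(2) = (-13 + 8)*(-2) = -5*(-2) = 10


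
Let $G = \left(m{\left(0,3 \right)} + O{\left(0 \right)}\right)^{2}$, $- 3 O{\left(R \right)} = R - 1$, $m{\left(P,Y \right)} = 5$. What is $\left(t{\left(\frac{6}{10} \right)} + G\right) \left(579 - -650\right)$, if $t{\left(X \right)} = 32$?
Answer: $\frac{668576}{9} \approx 74286.0$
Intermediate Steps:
$O{\left(R \right)} = \frac{1}{3} - \frac{R}{3}$ ($O{\left(R \right)} = - \frac{R - 1}{3} = - \frac{-1 + R}{3} = \frac{1}{3} - \frac{R}{3}$)
$G = \frac{256}{9}$ ($G = \left(5 + \left(\frac{1}{3} - 0\right)\right)^{2} = \left(5 + \left(\frac{1}{3} + 0\right)\right)^{2} = \left(5 + \frac{1}{3}\right)^{2} = \left(\frac{16}{3}\right)^{2} = \frac{256}{9} \approx 28.444$)
$\left(t{\left(\frac{6}{10} \right)} + G\right) \left(579 - -650\right) = \left(32 + \frac{256}{9}\right) \left(579 - -650\right) = \frac{544 \left(579 + 650\right)}{9} = \frac{544}{9} \cdot 1229 = \frac{668576}{9}$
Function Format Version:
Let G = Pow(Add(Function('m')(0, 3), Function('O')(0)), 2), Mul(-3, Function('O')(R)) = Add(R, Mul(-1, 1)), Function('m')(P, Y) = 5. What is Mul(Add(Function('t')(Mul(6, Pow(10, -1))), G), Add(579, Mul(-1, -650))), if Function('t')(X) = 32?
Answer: Rational(668576, 9) ≈ 74286.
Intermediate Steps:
Function('O')(R) = Add(Rational(1, 3), Mul(Rational(-1, 3), R)) (Function('O')(R) = Mul(Rational(-1, 3), Add(R, Mul(-1, 1))) = Mul(Rational(-1, 3), Add(R, -1)) = Mul(Rational(-1, 3), Add(-1, R)) = Add(Rational(1, 3), Mul(Rational(-1, 3), R)))
G = Rational(256, 9) (G = Pow(Add(5, Add(Rational(1, 3), Mul(Rational(-1, 3), 0))), 2) = Pow(Add(5, Add(Rational(1, 3), 0)), 2) = Pow(Add(5, Rational(1, 3)), 2) = Pow(Rational(16, 3), 2) = Rational(256, 9) ≈ 28.444)
Mul(Add(Function('t')(Mul(6, Pow(10, -1))), G), Add(579, Mul(-1, -650))) = Mul(Add(32, Rational(256, 9)), Add(579, Mul(-1, -650))) = Mul(Rational(544, 9), Add(579, 650)) = Mul(Rational(544, 9), 1229) = Rational(668576, 9)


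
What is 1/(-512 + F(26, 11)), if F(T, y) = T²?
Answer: 1/164 ≈ 0.0060976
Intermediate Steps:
1/(-512 + F(26, 11)) = 1/(-512 + 26²) = 1/(-512 + 676) = 1/164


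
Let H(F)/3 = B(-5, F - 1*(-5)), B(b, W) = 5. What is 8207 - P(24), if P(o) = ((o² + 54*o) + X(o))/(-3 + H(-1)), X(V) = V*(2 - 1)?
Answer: 8049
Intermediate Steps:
H(F) = 15 (H(F) = 3*5 = 15)
X(V) = V (X(V) = V*1 = V)
P(o) = o²/12 + 55*o/12 (P(o) = ((o² + 54*o) + o)/(-3 + 15) = (o² + 55*o)/12 = o²/12 + 55*o/12)
8207 - P(24) = 8207 - 24*(55 + 24)/12 = 8207 - 24*79/12 = 8207 - 1*158 = 8207 - 158 = 8049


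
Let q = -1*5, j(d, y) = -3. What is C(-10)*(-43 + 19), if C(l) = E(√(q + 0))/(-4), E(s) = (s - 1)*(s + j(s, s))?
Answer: -12 - 24*I*√5 ≈ -12.0 - 53.666*I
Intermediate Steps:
q = -5
E(s) = (-1 + s)*(-3 + s) (E(s) = (s - 1)*(s - 3) = (-1 + s)*(-3 + s))
C(l) = ½ + I*√5 (C(l) = (3 + (√(-5 + 0))² - 4*√(-5 + 0))/(-4) = (3 + (√(-5))² - 4*I*√5)*(-¼) = (3 + (I*√5)² - 4*I*√5)*(-¼) = (3 - 5 - 4*I*√5)*(-¼) = (-2 - 4*I*√5)*(-¼) = ½ + I*√5)
C(-10)*(-43 + 19) = (½ + I*√5)*(-43 + 19) = (½ + I*√5)*(-24) = -12 - 24*I*√5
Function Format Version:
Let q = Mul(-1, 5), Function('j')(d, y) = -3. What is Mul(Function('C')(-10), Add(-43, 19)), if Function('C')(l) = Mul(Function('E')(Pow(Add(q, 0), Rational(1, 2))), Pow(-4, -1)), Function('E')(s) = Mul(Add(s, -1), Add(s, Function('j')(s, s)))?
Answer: Add(-12, Mul(-24, I, Pow(5, Rational(1, 2)))) ≈ Add(-12.000, Mul(-53.666, I))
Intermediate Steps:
q = -5
Function('E')(s) = Mul(Add(-1, s), Add(-3, s)) (Function('E')(s) = Mul(Add(s, -1), Add(s, -3)) = Mul(Add(-1, s), Add(-3, s)))
Function('C')(l) = Add(Rational(1, 2), Mul(I, Pow(5, Rational(1, 2)))) (Function('C')(l) = Mul(Add(3, Pow(Pow(Add(-5, 0), Rational(1, 2)), 2), Mul(-4, Pow(Add(-5, 0), Rational(1, 2)))), Pow(-4, -1)) = Mul(Add(3, Pow(Pow(-5, Rational(1, 2)), 2), Mul(-4, Pow(-5, Rational(1, 2)))), Rational(-1, 4)) = Mul(Add(3, Pow(Mul(I, Pow(5, Rational(1, 2))), 2), Mul(-4, Mul(I, Pow(5, Rational(1, 2))))), Rational(-1, 4)) = Mul(Add(3, -5, Mul(-4, I, Pow(5, Rational(1, 2)))), Rational(-1, 4)) = Mul(Add(-2, Mul(-4, I, Pow(5, Rational(1, 2)))), Rational(-1, 4)) = Add(Rational(1, 2), Mul(I, Pow(5, Rational(1, 2)))))
Mul(Function('C')(-10), Add(-43, 19)) = Mul(Add(Rational(1, 2), Mul(I, Pow(5, Rational(1, 2)))), Add(-43, 19)) = Mul(Add(Rational(1, 2), Mul(I, Pow(5, Rational(1, 2)))), -24) = Add(-12, Mul(-24, I, Pow(5, Rational(1, 2))))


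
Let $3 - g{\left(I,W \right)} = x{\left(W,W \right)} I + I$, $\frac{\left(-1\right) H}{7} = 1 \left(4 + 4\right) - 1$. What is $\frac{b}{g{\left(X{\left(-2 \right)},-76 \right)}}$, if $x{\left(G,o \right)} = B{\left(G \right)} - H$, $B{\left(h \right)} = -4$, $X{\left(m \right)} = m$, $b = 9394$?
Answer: $\frac{9394}{95} \approx 98.884$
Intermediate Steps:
$H = -49$ ($H = - 7 \left(1 \left(4 + 4\right) - 1\right) = - 7 \left(1 \cdot 8 - 1\right) = - 7 \left(8 - 1\right) = \left(-7\right) 7 = -49$)
$x{\left(G,o \right)} = 45$ ($x{\left(G,o \right)} = -4 - -49 = -4 + 49 = 45$)
$g{\left(I,W \right)} = 3 - 46 I$ ($g{\left(I,W \right)} = 3 - \left(45 I + I\right) = 3 - 46 I$)
$\frac{b}{g{\left(X{\left(-2 \right)},-76 \right)}} = \frac{9394}{3 - -92} = \frac{9394}{3 + 92} = \frac{9394}{95}$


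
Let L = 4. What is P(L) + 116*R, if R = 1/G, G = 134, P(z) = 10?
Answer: 728/67 ≈ 10.866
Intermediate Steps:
R = 1/134 ≈ 0.0074627
P(L) + 116*R = 10 + 116*(1/134) = 10 + 58/67 = 728/67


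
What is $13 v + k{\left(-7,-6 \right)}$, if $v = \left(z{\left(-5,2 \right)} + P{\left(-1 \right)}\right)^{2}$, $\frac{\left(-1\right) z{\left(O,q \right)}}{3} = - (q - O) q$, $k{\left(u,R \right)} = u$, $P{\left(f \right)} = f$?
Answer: $21846$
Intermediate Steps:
$z{\left(O,q \right)} = - 3 q \left(O - q\right)$ ($z{\left(O,q \right)} = - 3 - (q - O) q = - 3 \left(O - q\right) q = - 3 q \left(O - q\right)$)
$v = 1681$ ($v = \left(3 \cdot 2 \left(2 - -5\right) - 1\right)^{2} = \left(3 \cdot 2 \left(2 + 5\right) - 1\right)^{2} = \left(3 \cdot 2 \cdot 7 - 1\right)^{2} = \left(42 - 1\right)^{2} = 41^{2} = 1681$)
$13 v + k{\left(-7,-6 \right)} = 13 \cdot 1681 - 7 = 21853 - 7 = 21846$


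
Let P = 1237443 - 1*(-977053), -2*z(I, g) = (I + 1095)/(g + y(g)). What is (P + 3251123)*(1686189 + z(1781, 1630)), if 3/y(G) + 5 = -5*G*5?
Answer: 68025438789735871563/7381183 ≈ 9.2161e+12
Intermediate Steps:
y(G) = 3/(-5 - 25*G) (y(G) = 3/(-5 - 5*G*5) = 3/(-5 - 25*G))
z(I, g) = -(1095 + I)/(2*(g - 3/(5 + 25*g))) (z(I, g) = -(I + 1095)/(2*(g - 3/(5 + 25*g))) = -(1095 + I)/(2*(g - 3/(5 + 25*g))))
P = 2214496 (P = 1237443 + 977053 = 2214496)
(P + 3251123)*(1686189 + z(1781, 1630)) = (2214496 + 3251123)*(1686189 - 5*(1 + 5*1630)*(1095 + 1781)/(-6 + 10*1630*(1 + 5*1630))) = 5465619*(1686189 - 5*(1 + 8150)*2876/(-6 + 10*1630*(1 + 8150))) = 5465619*(1686189 - 5*8151*2876/(-6 + 10*1630*8151)) = 5465619*(1686189 - 5*8151*2876/(-6 + 132861300)) = 5465619*(1686189 - 5*8151*2876/132861294) = 5465619*(1686189 - 5*1/132861294*8151*2876) = 5465619*(1686189 - 19535230/22143549) = 5465619*(37338189209531/22143549) = 68025438789735871563/7381183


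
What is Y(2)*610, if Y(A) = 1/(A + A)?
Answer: 305/2 ≈ 152.50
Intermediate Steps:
Y(A) = 1/(2*A)
Y(2)*610 = ((½)/2)*610 = ((½)*(½))*610 = (¼)*610 = 305/2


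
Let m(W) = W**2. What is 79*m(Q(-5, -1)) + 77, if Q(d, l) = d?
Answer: 2052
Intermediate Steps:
79*m(Q(-5, -1)) + 77 = 79*(-5)**2 + 77 = 79*25 + 77 = 1975 + 77 = 2052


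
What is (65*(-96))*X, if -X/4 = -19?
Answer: -474240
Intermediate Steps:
X = 76 (X = -4*(-19) = 76)
(65*(-96))*X = (65*(-96))*76 = -6240*76 = -474240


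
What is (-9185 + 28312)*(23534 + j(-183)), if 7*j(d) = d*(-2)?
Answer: 3157944208/7 ≈ 4.5113e+8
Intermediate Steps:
j(d) = -2*d/7 (j(d) = (d*(-2))/7 = (-2*d)/7 = -2*d/7)
(-9185 + 28312)*(23534 + j(-183)) = (-9185 + 28312)*(23534 - 2/7*(-183)) = 19127*(23534 + 366/7) = 19127*(165104/7) = 3157944208/7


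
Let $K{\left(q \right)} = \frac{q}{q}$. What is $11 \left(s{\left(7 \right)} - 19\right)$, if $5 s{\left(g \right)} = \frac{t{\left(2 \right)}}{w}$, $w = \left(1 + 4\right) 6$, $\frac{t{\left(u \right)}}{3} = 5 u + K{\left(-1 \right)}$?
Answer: $- \frac{10329}{50} \approx -206.58$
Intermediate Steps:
$K{\left(q \right)} = 1$
$t{\left(u \right)} = 3 + 15 u$ ($t{\left(u \right)} = 3 \left(5 u + 1\right) = 3 \left(1 + 5 u\right) = 3 + 15 u$)
$w = 30$ ($w = 5 \cdot 6 = 30$)
$s{\left(g \right)} = \frac{11}{50}$ ($s{\left(g \right)} = \frac{\left(3 + 15 \cdot 2\right) \frac{1}{30}}{5} = \frac{\left(3 + 30\right) \frac{1}{30}}{5} = \frac{33 \cdot \frac{1}{30}}{5} = \frac{1}{5} \cdot \frac{11}{10} = \frac{11}{50}$)
$11 \left(s{\left(7 \right)} - 19\right) = 11 \left(\frac{11}{50} - 19\right) = 11 \left(- \frac{939}{50}\right) = - \frac{10329}{50}$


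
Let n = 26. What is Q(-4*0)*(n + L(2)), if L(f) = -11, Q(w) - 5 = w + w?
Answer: 75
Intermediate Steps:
Q(w) = 5 + 2*w (Q(w) = 5 + (w + w) = 5 + 2*w)
Q(-4*0)*(n + L(2)) = (5 + 2*(-4*0))*(26 - 11) = (5 + 2*0)*15 = (5 + 0)*15 = 5*15 = 75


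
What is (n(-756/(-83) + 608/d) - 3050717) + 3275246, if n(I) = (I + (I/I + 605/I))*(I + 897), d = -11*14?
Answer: 90483750903938123/269412835076 ≈ 3.3586e+5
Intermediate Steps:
d = -154
n(I) = (897 + I)*(1 + I + 605/I) (n(I) = (I + (1 + 605/I))*(897 + I) = (1 + I + 605/I)*(897 + I) = (897 + I)*(1 + I + 605/I))
(n(-756/(-83) + 608/d) - 3050717) + 3275246 = ((1502 + (-756/(-83) + 608/(-154))**2 + 898*(-756/(-83) + 608/(-154)) + 542685/(-756/(-83) + 608/(-154))) - 3050717) + 3275246 = ((1502 + (-756*(-1/83) + 608*(-1/154))**2 + 898*(-756*(-1/83) + 608*(-1/154)) + 542685/(-756*(-1/83) + 608*(-1/154))) - 3050717) + 3275246 = ((1502 + (756/83 - 304/77)**2 + 898*(756/83 - 304/77) + 542685/(756/83 - 304/77)) - 3050717) + 3275246 = ((1502 + (32980/6391)**2 + 898*(32980/6391) + 542685/(32980/6391)) - 3050717) + 3275246 = ((1502 + 1087680400/40844881 + 29616040/6391 + 542685*(6391/32980)) - 3050717) + 3275246 = ((1502 + 1087680400/40844881 + 29616040/6391 + 693659967/6596) - 3050717) + 3275246 = (29992756457158919/269412835076 - 3050717) + 3275246 = -791909559527390573/269412835076 + 3275246 = 90483750903938123/269412835076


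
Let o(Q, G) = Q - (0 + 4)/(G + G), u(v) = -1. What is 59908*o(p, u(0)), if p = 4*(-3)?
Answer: -599080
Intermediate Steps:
p = -12
o(Q, G) = Q - 2/G (o(Q, G) = Q - 4/(2*G) = Q - 4*1/(2*G) = Q - 2/G)
59908*o(p, u(0)) = 59908*(-12 - 2/(-1)) = 59908*(-12 - 2*(-1)) = 59908*(-12 + 2) = 59908*(-10) = -599080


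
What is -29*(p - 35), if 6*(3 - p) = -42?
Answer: 725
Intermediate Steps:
p = 10 (p = 3 - ⅙*(-42) = 3 + 7 = 10)
-29*(p - 35) = -29*(10 - 35) = -29*(-25) = 725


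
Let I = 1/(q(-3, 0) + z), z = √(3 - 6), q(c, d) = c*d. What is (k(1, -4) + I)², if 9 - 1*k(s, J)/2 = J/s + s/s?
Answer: (72 - I*√3)²/9 ≈ 575.67 - 27.713*I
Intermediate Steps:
z = I*√3 (z = √(-3) = I*√3 ≈ 1.732*I)
k(s, J) = 16 - 2*J/s (k(s, J) = 18 - 2*(J/s + s/s) = 18 - 2*(J/s + 1) = 18 - 2*(1 + J/s) = 18 + (-2 - 2*J/s) = 16 - 2*J/s)
I = -I*√3/3 (I = 1/(-3*0 + I*√3) = 1/(0 + I*√3) = 1/(I*√3) = -I*√3/3 ≈ -0.57735*I)
(k(1, -4) + I)² = ((16 - 2*(-4)/1) - I*√3/3)² = ((16 - 2*(-4)*1) - I*√3/3)² = ((16 + 8) - I*√3/3)² = (24 - I*√3/3)²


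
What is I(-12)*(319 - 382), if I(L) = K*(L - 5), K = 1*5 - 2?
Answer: 3213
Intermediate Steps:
K = 3 (K = 5 - 2 = 3)
I(L) = -15 + 3*L (I(L) = 3*(L - 5) = 3*(-5 + L) = -15 + 3*L)
I(-12)*(319 - 382) = (-15 + 3*(-12))*(319 - 382) = (-15 - 36)*(-63) = -51*(-63) = 3213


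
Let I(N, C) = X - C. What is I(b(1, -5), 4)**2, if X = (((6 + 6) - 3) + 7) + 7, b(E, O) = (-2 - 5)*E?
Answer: 361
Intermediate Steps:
b(E, O) = -7*E
X = 23 (X = ((12 - 3) + 7) + 7 = (9 + 7) + 7 = 16 + 7 = 23)
I(N, C) = 23 - C
I(b(1, -5), 4)**2 = (23 - 1*4)**2 = (23 - 4)**2 = 19**2 = 361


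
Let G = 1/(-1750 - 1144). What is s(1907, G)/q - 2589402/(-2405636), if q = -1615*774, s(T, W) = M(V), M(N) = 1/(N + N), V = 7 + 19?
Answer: 2475183442403/2299523396040 ≈ 1.0764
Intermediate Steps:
G = -1/2894 (G = 1/(-2894) = -1/2894 ≈ -0.00034554)
V = 26
M(N) = 1/(2*N)
s(T, W) = 1/52 (s(T, W) = (½)/26 = (½)*(1/26) = 1/52)
q = -1250010
s(1907, G)/q - 2589402/(-2405636) = (1/52)/(-1250010) - 2589402/(-2405636) = (1/52)*(-1/1250010) - 2589402*(-1/2405636) = -1/65000520 + 1294701/1202818 = 2475183442403/2299523396040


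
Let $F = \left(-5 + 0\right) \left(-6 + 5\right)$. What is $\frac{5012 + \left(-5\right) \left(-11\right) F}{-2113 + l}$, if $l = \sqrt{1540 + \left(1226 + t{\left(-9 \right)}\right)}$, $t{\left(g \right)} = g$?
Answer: $- \frac{11171431}{4462012} - \frac{5287 \sqrt{2757}}{4462012} \approx -2.5659$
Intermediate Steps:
$F = 5$ ($F = \left(-5\right) \left(-1\right) = 5$)
$l = \sqrt{2757}$ ($l = \sqrt{1540 + \left(1226 - 9\right)} = \sqrt{1540 + 1217} = \sqrt{2757} \approx 52.507$)
$\frac{5012 + \left(-5\right) \left(-11\right) F}{-2113 + l} = \frac{5012 + \left(-5\right) \left(-11\right) 5}{-2113 + \sqrt{2757}} = \frac{5012 + 55 \cdot 5}{-2113 + \sqrt{2757}} = \frac{5012 + 275}{-2113 + \sqrt{2757}} = \frac{5287}{-2113 + \sqrt{2757}}$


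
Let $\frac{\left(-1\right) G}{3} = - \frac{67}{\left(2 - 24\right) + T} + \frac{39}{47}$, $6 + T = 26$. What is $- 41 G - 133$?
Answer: $\frac{384419}{94} \approx 4089.6$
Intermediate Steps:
$T = 20$ ($T = -6 + 26 = 20$)
$G = - \frac{9681}{94}$ ($G = - 3 \left(- \frac{67}{\left(2 - 24\right) + 20} + \frac{39}{47}\right) = - 3 \left(- \frac{67}{-22 + 20} + 39 \cdot \frac{1}{47}\right) = - 3 \left(- \frac{67}{-2} + \frac{39}{47}\right) = - 3 \left(\left(-67\right) \left(- \frac{1}{2}\right) + \frac{39}{47}\right) = - 3 \left(\frac{67}{2} + \frac{39}{47}\right) = \left(-3\right) \frac{3227}{94} = - \frac{9681}{94} \approx -102.99$)
$- 41 G - 133 = \left(-41\right) \left(- \frac{9681}{94}\right) - 133 = \frac{396921}{94} - 133 = \frac{384419}{94}$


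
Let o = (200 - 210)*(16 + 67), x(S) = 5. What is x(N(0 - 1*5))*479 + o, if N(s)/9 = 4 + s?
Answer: 1565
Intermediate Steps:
N(s) = 36 + 9*s (N(s) = 9*(4 + s) = 36 + 9*s)
o = -830 (o = -10*83 = -830)
x(N(0 - 1*5))*479 + o = 5*479 - 830 = 2395 - 830 = 1565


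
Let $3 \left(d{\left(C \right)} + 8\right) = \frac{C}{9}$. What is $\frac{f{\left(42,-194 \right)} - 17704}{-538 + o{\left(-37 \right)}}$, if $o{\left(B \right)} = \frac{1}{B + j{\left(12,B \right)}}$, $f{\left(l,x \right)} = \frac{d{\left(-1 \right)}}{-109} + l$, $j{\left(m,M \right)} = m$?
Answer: $\frac{1299476225}{39586293} \approx 32.826$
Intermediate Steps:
$d{\left(C \right)} = -8 + \frac{C}{27}$ ($d{\left(C \right)} = -8 + \frac{C \frac{1}{9}}{3} = -8 + \frac{\frac{1}{9} C}{3} = -8 + \frac{C}{27}$)
$f{\left(l,x \right)} = \frac{217}{2943} + l$ ($f{\left(l,x \right)} = \frac{-8 + \frac{1}{27} \left(-1\right)}{-109} + l = \left(-8 - \frac{1}{27}\right) \left(- \frac{1}{109}\right) + l = \left(- \frac{217}{27}\right) \left(- \frac{1}{109}\right) + l = \frac{217}{2943} + l$)
$o{\left(B \right)} = \frac{1}{12 + B}$ ($o{\left(B \right)} = \frac{1}{B + 12} = \frac{1}{12 + B}$)
$\frac{f{\left(42,-194 \right)} - 17704}{-538 + o{\left(-37 \right)}} = \frac{\left(\frac{217}{2943} + 42\right) - 17704}{-538 + \frac{1}{12 - 37}} = \frac{\frac{123823}{2943} - 17704}{-538 + \frac{1}{-25}} = - \frac{51979049}{2943 \left(-538 - \frac{1}{25}\right)} = - \frac{51979049}{2943 \left(- \frac{13451}{25}\right)} = \left(- \frac{51979049}{2943}\right) \left(- \frac{25}{13451}\right) = \frac{1299476225}{39586293}$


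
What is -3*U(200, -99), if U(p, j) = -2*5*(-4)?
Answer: -120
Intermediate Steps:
U(p, j) = 40 (U(p, j) = -10*(-4) = 40)
-3*U(200, -99) = -3*40 = -120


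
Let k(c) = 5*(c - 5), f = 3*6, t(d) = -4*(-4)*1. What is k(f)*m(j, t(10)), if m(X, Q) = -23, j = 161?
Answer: -1495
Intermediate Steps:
t(d) = 16 (t(d) = 16*1 = 16)
f = 18
k(c) = -25 + 5*c (k(c) = 5*(-5 + c) = -25 + 5*c)
k(f)*m(j, t(10)) = (-25 + 5*18)*(-23) = (-25 + 90)*(-23) = 65*(-23) = -1495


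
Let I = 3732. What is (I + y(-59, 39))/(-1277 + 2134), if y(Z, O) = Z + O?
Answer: 3712/857 ≈ 4.3314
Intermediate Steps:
y(Z, O) = O + Z
(I + y(-59, 39))/(-1277 + 2134) = (3732 + (39 - 59))/(-1277 + 2134) = (3732 - 20)/857 = 3712*(1/857) = 3712/857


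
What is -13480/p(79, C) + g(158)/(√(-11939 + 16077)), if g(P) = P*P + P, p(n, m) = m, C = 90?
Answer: -1348/9 + 12561*√4138/2069 ≈ 240.76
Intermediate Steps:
g(P) = P + P² (g(P) = P² + P = P + P²)
-13480/p(79, C) + g(158)/(√(-11939 + 16077)) = -13480/90 + (158*(1 + 158))/(√(-11939 + 16077)) = -13480*1/90 + (158*159)/(√4138) = -1348/9 + 25122*(√4138/4138) = -1348/9 + 12561*√4138/2069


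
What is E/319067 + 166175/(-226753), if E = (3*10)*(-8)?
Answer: -53075379445/72349399451 ≈ -0.73360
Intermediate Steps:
E = -240 (E = 30*(-8) = -240)
E/319067 + 166175/(-226753) = -240/319067 + 166175/(-226753) = -240*1/319067 + 166175*(-1/226753) = -240/319067 - 166175/226753 = -53075379445/72349399451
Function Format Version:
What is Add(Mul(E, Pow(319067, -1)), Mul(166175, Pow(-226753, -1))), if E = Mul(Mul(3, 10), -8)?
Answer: Rational(-53075379445, 72349399451) ≈ -0.73360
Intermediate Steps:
E = -240 (E = Mul(30, -8) = -240)
Add(Mul(E, Pow(319067, -1)), Mul(166175, Pow(-226753, -1))) = Add(Mul(-240, Pow(319067, -1)), Mul(166175, Pow(-226753, -1))) = Add(Mul(-240, Rational(1, 319067)), Mul(166175, Rational(-1, 226753))) = Add(Rational(-240, 319067), Rational(-166175, 226753)) = Rational(-53075379445, 72349399451)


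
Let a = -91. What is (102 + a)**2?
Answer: 121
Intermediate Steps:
(102 + a)**2 = (102 - 91)**2 = 11**2 = 121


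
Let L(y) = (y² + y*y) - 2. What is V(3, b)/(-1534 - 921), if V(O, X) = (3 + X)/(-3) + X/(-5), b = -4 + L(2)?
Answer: 31/36825 ≈ 0.00084182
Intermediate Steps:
L(y) = -2 + 2*y² (L(y) = (y² + y²) - 2 = 2*y² - 2 = -2 + 2*y²)
b = 2 (b = -4 + (-2 + 2*2²) = -4 + (-2 + 2*4) = -4 + (-2 + 8) = -4 + 6 = 2)
V(O, X) = -1 - 8*X/15 (V(O, X) = (3 + X)*(-⅓) + X*(-⅕) = (-1 - X/3) - X/5 = -1 - 8*X/15)
V(3, b)/(-1534 - 921) = (-1 - 8/15*2)/(-1534 - 921) = (-1 - 16/15)/(-2455) = -1/2455*(-31/15) = 31/36825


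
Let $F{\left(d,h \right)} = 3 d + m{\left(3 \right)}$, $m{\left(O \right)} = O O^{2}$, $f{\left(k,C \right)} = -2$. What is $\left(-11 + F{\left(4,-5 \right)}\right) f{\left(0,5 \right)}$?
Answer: $-56$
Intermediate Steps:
$m{\left(O \right)} = O^{3}$
$F{\left(d,h \right)} = 27 + 3 d$ ($F{\left(d,h \right)} = 3 d + 3^{3} = 3 d + 27 = 27 + 3 d$)
$\left(-11 + F{\left(4,-5 \right)}\right) f{\left(0,5 \right)} = \left(-11 + \left(27 + 3 \cdot 4\right)\right) \left(-2\right) = \left(-11 + \left(27 + 12\right)\right) \left(-2\right) = \left(-11 + 39\right) \left(-2\right) = 28 \left(-2\right) = -56$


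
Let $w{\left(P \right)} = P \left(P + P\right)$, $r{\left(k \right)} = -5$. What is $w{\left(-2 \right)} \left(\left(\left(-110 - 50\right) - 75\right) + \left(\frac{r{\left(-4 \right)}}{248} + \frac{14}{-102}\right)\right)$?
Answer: $- \frac{2974271}{1581} \approx -1881.3$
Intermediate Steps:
$w{\left(P \right)} = 2 P^{2}$ ($w{\left(P \right)} = P 2 P = 2 P^{2}$)
$w{\left(-2 \right)} \left(\left(\left(-110 - 50\right) - 75\right) + \left(\frac{r{\left(-4 \right)}}{248} + \frac{14}{-102}\right)\right) = 2 \left(-2\right)^{2} \left(\left(\left(-110 - 50\right) - 75\right) + \left(- \frac{5}{248} + \frac{14}{-102}\right)\right) = 2 \cdot 4 \left(\left(\left(-110 - 50\right) - 75\right) + \left(\left(-5\right) \frac{1}{248} + 14 \left(- \frac{1}{102}\right)\right)\right) = 8 \left(\left(-160 - 75\right) - \frac{1991}{12648}\right) = 8 \left(-235 - \frac{1991}{12648}\right) = 8 \left(- \frac{2974271}{12648}\right) = - \frac{2974271}{1581}$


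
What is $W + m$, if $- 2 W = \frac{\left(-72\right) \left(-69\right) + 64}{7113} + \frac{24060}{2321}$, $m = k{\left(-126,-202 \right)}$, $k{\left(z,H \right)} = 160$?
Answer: $\frac{2550074654}{16509273} \approx 154.46$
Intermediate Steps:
$m = 160$
$W = - \frac{91409026}{16509273}$ ($W = - \frac{\frac{\left(-72\right) \left(-69\right) + 64}{7113} + \frac{24060}{2321}}{2} = - \frac{\left(4968 + 64\right) \frac{1}{7113} + 24060 \cdot \frac{1}{2321}}{2} = - \frac{5032 \cdot \frac{1}{7113} + \frac{24060}{2321}}{2} = - \frac{\frac{5032}{7113} + \frac{24060}{2321}}{2} = \left(- \frac{1}{2}\right) \frac{182818052}{16509273} = - \frac{91409026}{16509273} \approx -5.5368$)
$W + m = - \frac{91409026}{16509273} + 160 = \frac{2550074654}{16509273}$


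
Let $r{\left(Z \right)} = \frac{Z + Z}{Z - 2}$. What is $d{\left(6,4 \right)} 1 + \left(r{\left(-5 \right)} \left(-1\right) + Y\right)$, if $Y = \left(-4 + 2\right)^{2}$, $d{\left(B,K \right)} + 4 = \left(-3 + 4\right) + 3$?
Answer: $\frac{18}{7} \approx 2.5714$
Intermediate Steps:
$d{\left(B,K \right)} = 0$ ($d{\left(B,K \right)} = -4 + \left(\left(-3 + 4\right) + 3\right) = -4 + \left(1 + 3\right) = -4 + 4 = 0$)
$r{\left(Z \right)} = \frac{2 Z}{-2 + Z}$
$Y = 4$ ($Y = \left(-2\right)^{2} = 4$)
$d{\left(6,4 \right)} 1 + \left(r{\left(-5 \right)} \left(-1\right) + Y\right) = 0 \cdot 1 + \left(2 \left(-5\right) \frac{1}{-2 - 5} \left(-1\right) + 4\right) = 0 + \left(2 \left(-5\right) \frac{1}{-7} \left(-1\right) + 4\right) = 0 + \left(2 \left(-5\right) \left(- \frac{1}{7}\right) \left(-1\right) + 4\right) = 0 + \left(\frac{10}{7} \left(-1\right) + 4\right) = 0 + \left(- \frac{10}{7} + 4\right) = 0 + \frac{18}{7} = \frac{18}{7}$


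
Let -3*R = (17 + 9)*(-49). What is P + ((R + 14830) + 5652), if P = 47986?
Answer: 206678/3 ≈ 68893.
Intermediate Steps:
R = 1274/3 (R = -(17 + 9)*(-49)/3 = -26*(-49)/3 = -⅓*(-1274) = 1274/3 ≈ 424.67)
P + ((R + 14830) + 5652) = 47986 + ((1274/3 + 14830) + 5652) = 47986 + (45764/3 + 5652) = 47986 + 62720/3 = 206678/3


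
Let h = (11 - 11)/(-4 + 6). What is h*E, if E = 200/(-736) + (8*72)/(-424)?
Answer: 0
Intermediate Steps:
h = 0 (h = 0/2 = 0*(½) = 0)
E = -7949/4876 (E = 200*(-1/736) + 576*(-1/424) = -25/92 - 72/53 = -7949/4876 ≈ -1.6302)
h*E = 0*(-7949/4876) = 0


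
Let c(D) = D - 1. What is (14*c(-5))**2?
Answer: 7056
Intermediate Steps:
c(D) = -1 + D
(14*c(-5))**2 = (14*(-1 - 5))**2 = (14*(-6))**2 = (-84)**2 = 7056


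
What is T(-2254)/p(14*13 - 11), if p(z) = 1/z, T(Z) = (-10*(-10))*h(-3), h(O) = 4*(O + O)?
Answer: -410400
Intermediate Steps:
h(O) = 8*O (h(O) = 4*(2*O) = 8*O)
T(Z) = -2400 (T(Z) = (-10*(-10))*(8*(-3)) = 100*(-24) = -2400)
T(-2254)/p(14*13 - 11) = -2400/(1/(14*13 - 11)) = -2400/(1/(182 - 11)) = -2400/(1/171) = -2400/1/171 = -2400*171 = -410400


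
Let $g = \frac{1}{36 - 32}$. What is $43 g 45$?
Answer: $\frac{1935}{4} \approx 483.75$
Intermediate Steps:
$g = \frac{1}{4} \approx 0.25$
$43 g 45 = 43 \cdot \frac{1}{4} \cdot 45 = \frac{43}{4} \cdot 45 = \frac{1935}{4}$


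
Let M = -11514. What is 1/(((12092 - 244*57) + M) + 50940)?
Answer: 1/37610 ≈ 2.6589e-5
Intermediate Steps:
1/(((12092 - 244*57) + M) + 50940) = 1/(((12092 - 244*57) - 11514) + 50940) = 1/(((12092 - 13908) - 11514) + 50940) = 1/((-1816 - 11514) + 50940) = 1/(-13330 + 50940) = 1/37610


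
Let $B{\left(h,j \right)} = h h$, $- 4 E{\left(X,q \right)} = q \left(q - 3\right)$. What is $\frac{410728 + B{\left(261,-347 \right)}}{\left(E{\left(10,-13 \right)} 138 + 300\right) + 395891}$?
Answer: $\frac{478849}{389015} \approx 1.2309$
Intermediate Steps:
$E{\left(X,q \right)} = - \frac{q \left(-3 + q\right)}{4}$ ($E{\left(X,q \right)} = - \frac{q \left(q - 3\right)}{4} = - \frac{q \left(-3 + q\right)}{4}$)
$B{\left(h,j \right)} = h^{2}$
$\frac{410728 + B{\left(261,-347 \right)}}{\left(E{\left(10,-13 \right)} 138 + 300\right) + 395891} = \frac{410728 + 261^{2}}{\left(\frac{1}{4} \left(-13\right) \left(3 - -13\right) 138 + 300\right) + 395891} = \frac{410728 + 68121}{\left(\frac{1}{4} \left(-13\right) \left(3 + 13\right) 138 + 300\right) + 395891} = \frac{478849}{\left(\frac{1}{4} \left(-13\right) 16 \cdot 138 + 300\right) + 395891} = \frac{478849}{\left(\left(-52\right) 138 + 300\right) + 395891} = \frac{478849}{\left(-7176 + 300\right) + 395891} = \frac{478849}{-6876 + 395891} = \frac{478849}{389015}$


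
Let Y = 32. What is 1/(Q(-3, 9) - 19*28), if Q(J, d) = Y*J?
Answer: -1/628 ≈ -0.0015924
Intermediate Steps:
Q(J, d) = 32*J
1/(Q(-3, 9) - 19*28) = 1/(32*(-3) - 19*28) = 1/(-96 - 532) = 1/(-628) = -1/628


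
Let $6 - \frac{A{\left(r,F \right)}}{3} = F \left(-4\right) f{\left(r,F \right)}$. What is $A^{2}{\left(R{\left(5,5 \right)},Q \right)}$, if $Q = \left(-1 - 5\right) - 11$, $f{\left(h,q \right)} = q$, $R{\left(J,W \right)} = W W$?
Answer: $12152196$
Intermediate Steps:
$R{\left(J,W \right)} = W^{2}$
$Q = -17$ ($Q = -6 - 11 = -17$)
$A{\left(r,F \right)} = 18 + 12 F^{2}$ ($A{\left(r,F \right)} = 18 - 3 F \left(-4\right) F = 18 - 3 - 4 F F = 18 - 3 \left(- 4 F^{2}\right) = 18 + 12 F^{2}$)
$A^{2}{\left(R{\left(5,5 \right)},Q \right)} = \left(18 + 12 \left(-17\right)^{2}\right)^{2} = \left(18 + 12 \cdot 289\right)^{2} = \left(18 + 3468\right)^{2} = 3486^{2} = 12152196$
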